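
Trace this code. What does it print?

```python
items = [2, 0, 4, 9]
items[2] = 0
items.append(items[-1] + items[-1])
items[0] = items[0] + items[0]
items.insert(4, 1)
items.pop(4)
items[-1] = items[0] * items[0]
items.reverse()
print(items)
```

items[2] = 0 → [2, 0, 0, 9]
append items[-1]+items[-1] = 9+9 = 18 → [2, 0, 0, 9, 18]
items[0] = items[0]+items[0] = 2+2 = 4 → [4, 0, 0, 9, 18]
insert 1 at 4 → [4, 0, 0, 9, 1, 18]
pop(4) removes 1 → [4, 0, 0, 9, 18]
items[-1] = items[0]*items[0] = 4*4 = 16 → [4, 0, 0, 9, 16]
reverse → [16, 9, 0, 0, 4]

[16, 9, 0, 0, 4]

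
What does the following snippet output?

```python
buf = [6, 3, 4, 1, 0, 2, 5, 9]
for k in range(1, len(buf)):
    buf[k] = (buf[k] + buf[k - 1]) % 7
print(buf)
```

[6, 2, 6, 0, 0, 2, 0, 2]

k=1: buf[1] = (3+6)%7 = 2 → [6, 2, 4, 1, 0, 2, 5, 9]
k=2: buf[2] = (4+2)%7 = 6 → [6, 2, 6, 1, 0, 2, 5, 9]
k=3: buf[3] = (1+6)%7 = 0 → [6, 2, 6, 0, 0, 2, 5, 9]
k=4: buf[4] = (0+0)%7 = 0 → [6, 2, 6, 0, 0, 2, 5, 9]
k=5: buf[5] = (2+0)%7 = 2 → [6, 2, 6, 0, 0, 2, 5, 9]
k=6: buf[6] = (5+2)%7 = 0 → [6, 2, 6, 0, 0, 2, 0, 9]
k=7: buf[7] = (9+0)%7 = 2 → [6, 2, 6, 0, 0, 2, 0, 2]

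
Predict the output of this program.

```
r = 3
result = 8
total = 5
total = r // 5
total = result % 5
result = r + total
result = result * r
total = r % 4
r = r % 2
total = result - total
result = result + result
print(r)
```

1

total = 3//5 = 0
total = 8%5 = 3
result = 3+3 = 6
result = 6*3 = 18
total = 3%4 = 3
r = 3%2 = 1
total = 18-3 = 15
result = 18+18 = 36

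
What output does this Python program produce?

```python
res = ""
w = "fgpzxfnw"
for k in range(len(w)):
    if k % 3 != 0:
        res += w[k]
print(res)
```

k=0: skip
k=1: add 'g' → 'g'
k=2: add 'p' → 'gp'
k=3: skip
k=4: add 'x' → 'gpx'
k=5: add 'f' → 'gpxf'
k=6: skip
k=7: add 'w' → 'gpxfw'

gpxfw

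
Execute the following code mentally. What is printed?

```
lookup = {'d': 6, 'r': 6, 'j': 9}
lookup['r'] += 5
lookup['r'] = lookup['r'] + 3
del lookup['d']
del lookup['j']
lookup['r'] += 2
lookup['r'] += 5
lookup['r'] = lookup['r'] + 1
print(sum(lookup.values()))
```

22

lookup['r'] = 6+5 = 11 → {'d': 6, 'r': 11, 'j': 9}
lookup['r'] = lookup['r']+3 = 14 → {'d': 6, 'r': 14, 'j': 9}
del 'd' → {'r': 14, 'j': 9}
del 'j' → {'r': 14}
lookup['r'] = 14+2 = 16 → {'r': 16}
lookup['r'] = 16+5 = 21 → {'r': 21}
lookup['r'] = lookup['r']+1 = 22 → {'r': 22}
sum of values = 22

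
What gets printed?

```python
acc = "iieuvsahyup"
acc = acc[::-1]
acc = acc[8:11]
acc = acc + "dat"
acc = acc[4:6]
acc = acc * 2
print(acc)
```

atat

reverse → 'puyhasvueii'
slice [8:11] → 'eii'
+ 'dat' → 'eiidat'
slice [4:6] → 'at'
repeat ×2 → 'atat'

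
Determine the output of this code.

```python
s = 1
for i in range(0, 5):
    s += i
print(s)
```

i=0: s = 1+0 = 1
i=1: s = 1+1 = 2
i=2: s = 2+2 = 4
i=3: s = 4+3 = 7
i=4: s = 7+4 = 11

11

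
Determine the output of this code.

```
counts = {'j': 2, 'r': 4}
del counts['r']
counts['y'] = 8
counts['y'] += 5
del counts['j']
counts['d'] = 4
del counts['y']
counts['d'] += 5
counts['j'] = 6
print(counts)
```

{'d': 9, 'j': 6}

del 'r' → {'j': 2}
counts['y'] = 8 → {'j': 2, 'y': 8}
counts['y'] = 8+5 = 13 → {'j': 2, 'y': 13}
del 'j' → {'y': 13}
counts['d'] = 4 → {'y': 13, 'd': 4}
del 'y' → {'d': 4}
counts['d'] = 4+5 = 9 → {'d': 9}
counts['j'] = 6 → {'d': 9, 'j': 6}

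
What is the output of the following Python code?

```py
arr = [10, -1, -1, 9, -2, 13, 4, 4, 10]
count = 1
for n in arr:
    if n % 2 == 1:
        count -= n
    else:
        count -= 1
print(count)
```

-24

n=10: not odd, count = 1-1 = 0
n=-1: odd, count = 0-(-1) = 1
n=-1: odd, count = 1-(-1) = 2
n=9: odd, count = 2-9 = -7
n=-2: not odd, count = (-7)-1 = -8
n=13: odd, count = (-8)-13 = -21
n=4: not odd, count = (-21)-1 = -22
n=4: not odd, count = (-22)-1 = -23
n=10: not odd, count = (-23)-1 = -24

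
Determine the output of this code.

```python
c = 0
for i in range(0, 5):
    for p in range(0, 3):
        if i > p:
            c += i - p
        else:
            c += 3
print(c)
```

i=0,p=0: not 0>0, c = 0+3 = 3
i=0,p=1: not 0>1, c = 3+3 = 6
i=0,p=2: not 0>2, c = 6+3 = 9
i=1,p=0: 1>0, c = 9+1 = 10
i=1,p=1: not 1>1, c = 10+3 = 13
i=1,p=2: not 1>2, c = 13+3 = 16
i=2,p=0: 2>0, c = 16+2 = 18
i=2,p=1: 2>1, c = 18+1 = 19
i=2,p=2: not 2>2, c = 19+3 = 22
i=3,p=0: 3>0, c = 22+3 = 25
i=3,p=1: 3>1, c = 25+2 = 27
i=3,p=2: 3>2, c = 27+1 = 28
i=4,p=0: 4>0, c = 28+4 = 32
i=4,p=1: 4>1, c = 32+3 = 35
i=4,p=2: 4>2, c = 35+2 = 37

37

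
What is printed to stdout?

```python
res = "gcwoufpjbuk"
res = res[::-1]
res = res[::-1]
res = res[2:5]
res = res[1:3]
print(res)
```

ou

reverse → 'kubjpfuowcg'
reverse → 'gcwoufpjbuk'
slice [2:5] → 'wou'
slice [1:3] → 'ou'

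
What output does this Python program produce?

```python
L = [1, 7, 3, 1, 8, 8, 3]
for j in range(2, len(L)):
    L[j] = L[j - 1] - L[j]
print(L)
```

[1, 7, 4, 3, -5, -13, -16]

j=2: L[2] = 7-3 = 4 → [1, 7, 4, 1, 8, 8, 3]
j=3: L[3] = 4-1 = 3 → [1, 7, 4, 3, 8, 8, 3]
j=4: L[4] = 3-8 = -5 → [1, 7, 4, 3, -5, 8, 3]
j=5: L[5] = (-5)-8 = -13 → [1, 7, 4, 3, -5, -13, 3]
j=6: L[6] = (-13)-3 = -16 → [1, 7, 4, 3, -5, -13, -16]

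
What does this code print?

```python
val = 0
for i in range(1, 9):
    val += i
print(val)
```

i=1: val = 0+1 = 1
i=2: val = 1+2 = 3
i=3: val = 3+3 = 6
i=4: val = 6+4 = 10
i=5: val = 10+5 = 15
i=6: val = 15+6 = 21
i=7: val = 21+7 = 28
i=8: val = 28+8 = 36

36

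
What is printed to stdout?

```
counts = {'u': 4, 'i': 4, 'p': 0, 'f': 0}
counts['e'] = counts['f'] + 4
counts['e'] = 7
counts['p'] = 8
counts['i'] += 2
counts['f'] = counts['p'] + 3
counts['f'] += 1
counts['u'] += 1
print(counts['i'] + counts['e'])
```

13

counts['e'] = counts['f']+4 = 4 → {'u': 4, 'i': 4, 'p': 0, 'f': 0, 'e': 4}
counts['e'] = 7 → {'u': 4, 'i': 4, 'p': 0, 'f': 0, 'e': 7}
counts['p'] = 8 → {'u': 4, 'i': 4, 'p': 8, 'f': 0, 'e': 7}
counts['i'] = 4+2 = 6 → {'u': 4, 'i': 6, 'p': 8, 'f': 0, 'e': 7}
counts['f'] = counts['p']+3 = 11 → {'u': 4, 'i': 6, 'p': 8, 'f': 11, 'e': 7}
counts['f'] = 11+1 = 12 → {'u': 4, 'i': 6, 'p': 8, 'f': 12, 'e': 7}
counts['u'] = 4+1 = 5 → {'u': 5, 'i': 6, 'p': 8, 'f': 12, 'e': 7}
counts['i']+counts['e'] = 6+7 = 13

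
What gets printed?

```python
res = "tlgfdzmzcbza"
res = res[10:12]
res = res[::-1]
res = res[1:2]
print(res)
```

z

slice [10:12] → 'za'
reverse → 'az'
slice [1:2] → 'z'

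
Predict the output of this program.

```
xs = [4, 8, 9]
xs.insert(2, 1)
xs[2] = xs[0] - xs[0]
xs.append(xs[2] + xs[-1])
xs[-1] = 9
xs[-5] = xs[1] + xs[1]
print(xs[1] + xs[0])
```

24

insert 1 at 2 → [4, 8, 1, 9]
xs[2] = xs[0]-xs[0] = 4-4 = 0 → [4, 8, 0, 9]
append xs[2]+xs[-1] = 0+9 = 9 → [4, 8, 0, 9, 9]
xs[-1] = 9 → [4, 8, 0, 9, 9]
xs[-5] = xs[1]+xs[1] = 8+8 = 16 → [16, 8, 0, 9, 9]
xs[1]+xs[0] = 8+16 = 24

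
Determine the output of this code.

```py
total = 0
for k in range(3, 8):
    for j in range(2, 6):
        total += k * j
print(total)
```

k=3,j=2: total = 0+6 = 6
k=3,j=3: total = 6+9 = 15
k=3,j=4: total = 15+12 = 27
k=3,j=5: total = 27+15 = 42
k=4,j=2: total = 42+8 = 50
k=4,j=3: total = 50+12 = 62
k=4,j=4: total = 62+16 = 78
k=4,j=5: total = 78+20 = 98
k=5,j=2: total = 98+10 = 108
k=5,j=3: total = 108+15 = 123
k=5,j=4: total = 123+20 = 143
k=5,j=5: total = 143+25 = 168
k=6,j=2: total = 168+12 = 180
k=6,j=3: total = 180+18 = 198
k=6,j=4: total = 198+24 = 222
k=6,j=5: total = 222+30 = 252
k=7,j=2: total = 252+14 = 266
k=7,j=3: total = 266+21 = 287
k=7,j=4: total = 287+28 = 315
k=7,j=5: total = 315+35 = 350

350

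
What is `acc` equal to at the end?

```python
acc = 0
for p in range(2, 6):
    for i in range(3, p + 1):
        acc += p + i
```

48

p=3,i=3: acc = 0+6 = 6
p=4,i=3: acc = 6+7 = 13
p=4,i=4: acc = 13+8 = 21
p=5,i=3: acc = 21+8 = 29
p=5,i=4: acc = 29+9 = 38
p=5,i=5: acc = 38+10 = 48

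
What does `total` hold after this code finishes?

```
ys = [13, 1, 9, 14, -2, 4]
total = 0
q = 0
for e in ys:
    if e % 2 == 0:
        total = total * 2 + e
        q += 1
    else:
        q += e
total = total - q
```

30

e=13: not even; q=13
e=1: not even; q=14
e=9: not even; q=23
e=14: even, total = 0*2+14 = 14; q=24
e=-2: even, total = 14*2+(-2) = 26; q=25
e=4: even, total = 26*2+4 = 56; q=26
total-q = 56-26 = 30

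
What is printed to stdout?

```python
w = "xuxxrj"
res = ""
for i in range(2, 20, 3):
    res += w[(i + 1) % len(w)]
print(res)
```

xxxxxx

i=2: add w[3]='x' → 'x'
i=5: add w[0]='x' → 'xx'
i=8: add w[3]='x' → 'xxx'
i=11: add w[0]='x' → 'xxxx'
i=14: add w[3]='x' → 'xxxxx'
i=17: add w[0]='x' → 'xxxxxx'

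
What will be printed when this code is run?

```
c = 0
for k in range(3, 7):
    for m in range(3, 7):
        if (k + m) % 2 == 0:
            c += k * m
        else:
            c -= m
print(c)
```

k=3,m=3: even sum, c = 0+9 = 9
k=3,m=4: odd sum, c = 9-4 = 5
k=3,m=5: even sum, c = 5+15 = 20
k=3,m=6: odd sum, c = 20-6 = 14
k=4,m=3: odd sum, c = 14-3 = 11
k=4,m=4: even sum, c = 11+16 = 27
k=4,m=5: odd sum, c = 27-5 = 22
k=4,m=6: even sum, c = 22+24 = 46
k=5,m=3: even sum, c = 46+15 = 61
k=5,m=4: odd sum, c = 61-4 = 57
k=5,m=5: even sum, c = 57+25 = 82
k=5,m=6: odd sum, c = 82-6 = 76
k=6,m=3: odd sum, c = 76-3 = 73
k=6,m=4: even sum, c = 73+24 = 97
k=6,m=5: odd sum, c = 97-5 = 92
k=6,m=6: even sum, c = 92+36 = 128

128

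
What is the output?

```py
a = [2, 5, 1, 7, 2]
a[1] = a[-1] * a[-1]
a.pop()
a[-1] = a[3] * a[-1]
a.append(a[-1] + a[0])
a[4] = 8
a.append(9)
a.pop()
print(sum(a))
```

64

a[1] = a[-1]*a[-1] = 2*2 = 4 → [2, 4, 1, 7, 2]
pop() removes 2 → [2, 4, 1, 7]
a[-1] = a[3]*a[-1] = 7*7 = 49 → [2, 4, 1, 49]
append a[-1]+a[0] = 49+2 = 51 → [2, 4, 1, 49, 51]
a[4] = 8 → [2, 4, 1, 49, 8]
append 9 → [2, 4, 1, 49, 8, 9]
pop() removes 9 → [2, 4, 1, 49, 8]
sum = 64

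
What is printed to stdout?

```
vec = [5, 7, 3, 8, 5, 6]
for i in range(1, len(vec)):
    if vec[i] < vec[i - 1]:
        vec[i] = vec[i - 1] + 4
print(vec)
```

[5, 7, 11, 15, 19, 23]

i=1: 7>=5, unchanged → [5, 7, 3, 8, 5, 6]
i=2: 3<7, vec[2] = 7+4 = 11 → [5, 7, 11, 8, 5, 6]
i=3: 8<11, vec[3] = 11+4 = 15 → [5, 7, 11, 15, 5, 6]
i=4: 5<15, vec[4] = 15+4 = 19 → [5, 7, 11, 15, 19, 6]
i=5: 6<19, vec[5] = 19+4 = 23 → [5, 7, 11, 15, 19, 23]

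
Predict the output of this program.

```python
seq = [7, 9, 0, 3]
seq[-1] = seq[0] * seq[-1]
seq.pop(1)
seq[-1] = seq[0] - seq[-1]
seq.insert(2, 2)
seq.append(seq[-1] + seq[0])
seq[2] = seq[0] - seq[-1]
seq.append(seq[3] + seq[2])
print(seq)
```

[7, 0, 14, -14, -7, 0]

seq[-1] = seq[0]*seq[-1] = 7*3 = 21 → [7, 9, 0, 21]
pop(1) removes 9 → [7, 0, 21]
seq[-1] = seq[0]-seq[-1] = 7-21 = -14 → [7, 0, -14]
insert 2 at 2 → [7, 0, 2, -14]
append seq[-1]+seq[0] = (-14)+7 = -7 → [7, 0, 2, -14, -7]
seq[2] = seq[0]-seq[-1] = 7-(-7) = 14 → [7, 0, 14, -14, -7]
append seq[3]+seq[2] = (-14)+14 = 0 → [7, 0, 14, -14, -7, 0]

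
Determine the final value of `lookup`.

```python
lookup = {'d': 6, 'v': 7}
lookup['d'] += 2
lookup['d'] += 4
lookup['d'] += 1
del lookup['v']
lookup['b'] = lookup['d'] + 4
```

lookup['d'] = 6+2 = 8 → {'d': 8, 'v': 7}
lookup['d'] = 8+4 = 12 → {'d': 12, 'v': 7}
lookup['d'] = 12+1 = 13 → {'d': 13, 'v': 7}
del 'v' → {'d': 13}
lookup['b'] = lookup['d']+4 = 17 → {'d': 13, 'b': 17}

{'d': 13, 'b': 17}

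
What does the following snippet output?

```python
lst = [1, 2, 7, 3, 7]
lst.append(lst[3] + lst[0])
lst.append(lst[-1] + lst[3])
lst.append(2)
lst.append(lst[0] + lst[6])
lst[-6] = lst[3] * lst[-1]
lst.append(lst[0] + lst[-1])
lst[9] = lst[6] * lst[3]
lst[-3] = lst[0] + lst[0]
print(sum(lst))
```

230

append lst[3]+lst[0] = 3+1 = 4 → [1, 2, 7, 3, 7, 4]
append lst[-1]+lst[3] = 4+3 = 7 → [1, 2, 7, 3, 7, 4, 7]
append 2 → [1, 2, 7, 3, 7, 4, 7, 2]
append lst[0]+lst[6] = 1+7 = 8 → [1, 2, 7, 3, 7, 4, 7, 2, 8]
lst[-6] = lst[3]*lst[-1] = 3*8 = 24 → [1, 2, 7, 24, 7, 4, 7, 2, 8]
append lst[0]+lst[-1] = 1+8 = 9 → [1, 2, 7, 24, 7, 4, 7, 2, 8, 9]
lst[9] = lst[6]*lst[3] = 7*24 = 168 → [1, 2, 7, 24, 7, 4, 7, 2, 8, 168]
lst[-3] = lst[0]+lst[0] = 1+1 = 2 → [1, 2, 7, 24, 7, 4, 7, 2, 8, 168]
sum = 230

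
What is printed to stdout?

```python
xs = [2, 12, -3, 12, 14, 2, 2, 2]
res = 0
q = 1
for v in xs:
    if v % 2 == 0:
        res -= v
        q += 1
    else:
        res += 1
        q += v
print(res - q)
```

v=2: even, res = 0-2 = -2; q=2
v=12: even, res = (-2)-12 = -14; q=3
v=-3: not even, res = (-14)+1 = -13; q=0
v=12: even, res = (-13)-12 = -25; q=1
v=14: even, res = (-25)-14 = -39; q=2
v=2: even, res = (-39)-2 = -41; q=3
v=2: even, res = (-41)-2 = -43; q=4
v=2: even, res = (-43)-2 = -45; q=5
res-q = (-45)-5 = -50

-50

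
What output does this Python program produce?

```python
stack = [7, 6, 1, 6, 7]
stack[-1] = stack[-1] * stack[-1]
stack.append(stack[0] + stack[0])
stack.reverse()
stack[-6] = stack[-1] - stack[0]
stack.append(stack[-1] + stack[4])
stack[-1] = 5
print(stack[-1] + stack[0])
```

stack[-1] = stack[-1]*stack[-1] = 7*7 = 49 → [7, 6, 1, 6, 49]
append stack[0]+stack[0] = 7+7 = 14 → [7, 6, 1, 6, 49, 14]
reverse → [14, 49, 6, 1, 6, 7]
stack[-6] = stack[-1]-stack[0] = 7-14 = -7 → [-7, 49, 6, 1, 6, 7]
append stack[-1]+stack[4] = 7+6 = 13 → [-7, 49, 6, 1, 6, 7, 13]
stack[-1] = 5 → [-7, 49, 6, 1, 6, 7, 5]
stack[-1]+stack[0] = 5+(-7) = -2

-2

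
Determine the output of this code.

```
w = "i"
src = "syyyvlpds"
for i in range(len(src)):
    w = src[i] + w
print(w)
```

sdplvyyysi

i=0: prepend 's' → 'si'
i=1: prepend 'y' → 'ysi'
i=2: prepend 'y' → 'yysi'
i=3: prepend 'y' → 'yyysi'
i=4: prepend 'v' → 'vyyysi'
i=5: prepend 'l' → 'lvyyysi'
i=6: prepend 'p' → 'plvyyysi'
i=7: prepend 'd' → 'dplvyyysi'
i=8: prepend 's' → 'sdplvyyysi'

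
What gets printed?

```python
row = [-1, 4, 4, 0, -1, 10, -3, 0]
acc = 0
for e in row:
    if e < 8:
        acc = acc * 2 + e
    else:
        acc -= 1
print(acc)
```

114

e=-1: <8, acc = 0*2+(-1) = -1
e=4: <8, acc = (-1)*2+4 = 2
e=4: <8, acc = 2*2+4 = 8
e=0: <8, acc = 8*2+0 = 16
e=-1: <8, acc = 16*2+(-1) = 31
e=10: not <8, acc = 31-1 = 30
e=-3: <8, acc = 30*2+(-3) = 57
e=0: <8, acc = 57*2+0 = 114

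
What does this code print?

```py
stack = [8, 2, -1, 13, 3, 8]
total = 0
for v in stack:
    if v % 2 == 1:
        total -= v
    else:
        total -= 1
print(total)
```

-18

v=8: not odd, total = 0-1 = -1
v=2: not odd, total = (-1)-1 = -2
v=-1: odd, total = (-2)-(-1) = -1
v=13: odd, total = (-1)-13 = -14
v=3: odd, total = (-14)-3 = -17
v=8: not odd, total = (-17)-1 = -18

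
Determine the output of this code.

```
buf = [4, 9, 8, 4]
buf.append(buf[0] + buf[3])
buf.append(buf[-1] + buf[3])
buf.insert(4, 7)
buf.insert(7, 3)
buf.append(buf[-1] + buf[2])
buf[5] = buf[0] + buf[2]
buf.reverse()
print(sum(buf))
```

70

append buf[0]+buf[3] = 4+4 = 8 → [4, 9, 8, 4, 8]
append buf[-1]+buf[3] = 8+4 = 12 → [4, 9, 8, 4, 8, 12]
insert 7 at 4 → [4, 9, 8, 4, 7, 8, 12]
insert 3 at 7 → [4, 9, 8, 4, 7, 8, 12, 3]
append buf[-1]+buf[2] = 3+8 = 11 → [4, 9, 8, 4, 7, 8, 12, 3, 11]
buf[5] = buf[0]+buf[2] = 4+8 = 12 → [4, 9, 8, 4, 7, 12, 12, 3, 11]
reverse → [11, 3, 12, 12, 7, 4, 8, 9, 4]
sum = 70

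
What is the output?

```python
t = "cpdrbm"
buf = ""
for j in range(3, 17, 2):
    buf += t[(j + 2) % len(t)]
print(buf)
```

j=3: add t[5]='m' → 'm'
j=5: add t[1]='p' → 'mp'
j=7: add t[3]='r' → 'mpr'
j=9: add t[5]='m' → 'mprm'
j=11: add t[1]='p' → 'mprmp'
j=13: add t[3]='r' → 'mprmpr'
j=15: add t[5]='m' → 'mprmprm'

mprmprm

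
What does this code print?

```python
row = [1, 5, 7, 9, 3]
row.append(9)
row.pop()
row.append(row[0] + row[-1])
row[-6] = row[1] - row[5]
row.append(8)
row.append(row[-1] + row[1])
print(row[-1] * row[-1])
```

169

append 9 → [1, 5, 7, 9, 3, 9]
pop() removes 9 → [1, 5, 7, 9, 3]
append row[0]+row[-1] = 1+3 = 4 → [1, 5, 7, 9, 3, 4]
row[-6] = row[1]-row[5] = 5-4 = 1 → [1, 5, 7, 9, 3, 4]
append 8 → [1, 5, 7, 9, 3, 4, 8]
append row[-1]+row[1] = 8+5 = 13 → [1, 5, 7, 9, 3, 4, 8, 13]
row[-1]*row[-1] = 13*13 = 169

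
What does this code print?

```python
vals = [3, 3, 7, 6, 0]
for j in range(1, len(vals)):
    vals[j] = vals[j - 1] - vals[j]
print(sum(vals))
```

j=1: vals[1] = 3-3 = 0 → [3, 0, 7, 6, 0]
j=2: vals[2] = 0-7 = -7 → [3, 0, -7, 6, 0]
j=3: vals[3] = (-7)-6 = -13 → [3, 0, -7, -13, 0]
j=4: vals[4] = (-13)-0 = -13 → [3, 0, -7, -13, -13]
sum = -30

-30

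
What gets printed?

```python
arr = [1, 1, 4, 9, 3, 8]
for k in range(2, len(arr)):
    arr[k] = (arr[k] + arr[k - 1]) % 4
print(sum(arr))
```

7

k=2: arr[2] = (4+1)%4 = 1 → [1, 1, 1, 9, 3, 8]
k=3: arr[3] = (9+1)%4 = 2 → [1, 1, 1, 2, 3, 8]
k=4: arr[4] = (3+2)%4 = 1 → [1, 1, 1, 2, 1, 8]
k=5: arr[5] = (8+1)%4 = 1 → [1, 1, 1, 2, 1, 1]
sum = 7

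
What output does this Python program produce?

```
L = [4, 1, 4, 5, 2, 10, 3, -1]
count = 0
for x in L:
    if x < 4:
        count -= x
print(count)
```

-5

x=4: not <4
x=1: <4, count = 0-1 = -1
x=4: not <4
x=5: not <4
x=2: <4, count = (-1)-2 = -3
x=10: not <4
x=3: <4, count = (-3)-3 = -6
x=-1: <4, count = (-6)-(-1) = -5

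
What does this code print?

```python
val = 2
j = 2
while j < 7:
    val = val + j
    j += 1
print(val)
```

j=2: val = 2+2 = 4
j=3: val = 4+3 = 7
j=4: val = 7+4 = 11
j=5: val = 11+5 = 16
j=6: val = 16+6 = 22

22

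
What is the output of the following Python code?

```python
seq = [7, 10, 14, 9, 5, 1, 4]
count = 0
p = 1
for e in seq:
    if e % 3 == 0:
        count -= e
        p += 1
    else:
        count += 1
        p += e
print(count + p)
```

e=7: not %3==0, count = 0+1 = 1; p=8
e=10: not %3==0, count = 1+1 = 2; p=18
e=14: not %3==0, count = 2+1 = 3; p=32
e=9: %3==0, count = 3-9 = -6; p=33
e=5: not %3==0, count = (-6)+1 = -5; p=38
e=1: not %3==0, count = (-5)+1 = -4; p=39
e=4: not %3==0, count = (-4)+1 = -3; p=43
count+p = (-3)+43 = 40

40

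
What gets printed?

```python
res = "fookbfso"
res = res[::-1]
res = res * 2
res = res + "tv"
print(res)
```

osfbkoofosfbkooftv

reverse → 'osfbkoof'
repeat ×2 → 'osfbkoofosfbkoof'
+ 'tv' → 'osfbkoofosfbkooftv'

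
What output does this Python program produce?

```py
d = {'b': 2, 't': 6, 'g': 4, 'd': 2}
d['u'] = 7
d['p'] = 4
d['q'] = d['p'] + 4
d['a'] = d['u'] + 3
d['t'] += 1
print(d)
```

{'b': 2, 't': 7, 'g': 4, 'd': 2, 'u': 7, 'p': 4, 'q': 8, 'a': 10}

d['u'] = 7 → {'b': 2, 't': 6, 'g': 4, 'd': 2, 'u': 7}
d['p'] = 4 → {'b': 2, 't': 6, 'g': 4, 'd': 2, 'u': 7, 'p': 4}
d['q'] = d['p']+4 = 8 → {'b': 2, 't': 6, 'g': 4, 'd': 2, 'u': 7, 'p': 4, 'q': 8}
d['a'] = d['u']+3 = 10 → {'b': 2, 't': 6, 'g': 4, 'd': 2, 'u': 7, 'p': 4, 'q': 8, 'a': 10}
d['t'] = 6+1 = 7 → {'b': 2, 't': 7, 'g': 4, 'd': 2, 'u': 7, 'p': 4, 'q': 8, 'a': 10}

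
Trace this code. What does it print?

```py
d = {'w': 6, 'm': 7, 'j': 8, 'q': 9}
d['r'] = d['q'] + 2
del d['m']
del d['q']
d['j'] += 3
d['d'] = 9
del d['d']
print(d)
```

d['r'] = d['q']+2 = 11 → {'w': 6, 'm': 7, 'j': 8, 'q': 9, 'r': 11}
del 'm' → {'w': 6, 'j': 8, 'q': 9, 'r': 11}
del 'q' → {'w': 6, 'j': 8, 'r': 11}
d['j'] = 8+3 = 11 → {'w': 6, 'j': 11, 'r': 11}
d['d'] = 9 → {'w': 6, 'j': 11, 'r': 11, 'd': 9}
del 'd' → {'w': 6, 'j': 11, 'r': 11}

{'w': 6, 'j': 11, 'r': 11}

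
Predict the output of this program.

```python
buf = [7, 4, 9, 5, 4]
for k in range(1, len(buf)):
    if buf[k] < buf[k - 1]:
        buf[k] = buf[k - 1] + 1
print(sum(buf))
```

45

k=1: 4<7, buf[1] = 7+1 = 8 → [7, 8, 9, 5, 4]
k=2: 9>=8, unchanged → [7, 8, 9, 5, 4]
k=3: 5<9, buf[3] = 9+1 = 10 → [7, 8, 9, 10, 4]
k=4: 4<10, buf[4] = 10+1 = 11 → [7, 8, 9, 10, 11]
sum = 45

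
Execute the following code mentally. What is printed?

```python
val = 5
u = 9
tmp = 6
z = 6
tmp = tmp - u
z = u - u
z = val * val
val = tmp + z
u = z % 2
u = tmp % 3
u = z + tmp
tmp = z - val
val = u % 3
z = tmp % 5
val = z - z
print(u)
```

tmp = 6-9 = -3
z = 9-9 = 0
z = 5*5 = 25
val = (-3)+25 = 22
u = 25%2 = 1
u = (-3)%3 = 0
u = 25+(-3) = 22
tmp = 25-22 = 3
val = 22%3 = 1
z = 3%5 = 3
val = 3-3 = 0

22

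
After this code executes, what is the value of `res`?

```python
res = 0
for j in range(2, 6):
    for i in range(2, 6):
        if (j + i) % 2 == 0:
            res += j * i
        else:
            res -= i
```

72

j=2,i=2: even sum, res = 0+4 = 4
j=2,i=3: odd sum, res = 4-3 = 1
j=2,i=4: even sum, res = 1+8 = 9
j=2,i=5: odd sum, res = 9-5 = 4
j=3,i=2: odd sum, res = 4-2 = 2
j=3,i=3: even sum, res = 2+9 = 11
j=3,i=4: odd sum, res = 11-4 = 7
j=3,i=5: even sum, res = 7+15 = 22
j=4,i=2: even sum, res = 22+8 = 30
j=4,i=3: odd sum, res = 30-3 = 27
j=4,i=4: even sum, res = 27+16 = 43
j=4,i=5: odd sum, res = 43-5 = 38
j=5,i=2: odd sum, res = 38-2 = 36
j=5,i=3: even sum, res = 36+15 = 51
j=5,i=4: odd sum, res = 51-4 = 47
j=5,i=5: even sum, res = 47+25 = 72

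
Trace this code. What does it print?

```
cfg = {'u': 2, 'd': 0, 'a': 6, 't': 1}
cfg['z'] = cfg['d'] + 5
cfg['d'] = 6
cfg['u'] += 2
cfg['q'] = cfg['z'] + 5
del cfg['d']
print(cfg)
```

{'u': 4, 'a': 6, 't': 1, 'z': 5, 'q': 10}

cfg['z'] = cfg['d']+5 = 5 → {'u': 2, 'd': 0, 'a': 6, 't': 1, 'z': 5}
cfg['d'] = 6 → {'u': 2, 'd': 6, 'a': 6, 't': 1, 'z': 5}
cfg['u'] = 2+2 = 4 → {'u': 4, 'd': 6, 'a': 6, 't': 1, 'z': 5}
cfg['q'] = cfg['z']+5 = 10 → {'u': 4, 'd': 6, 'a': 6, 't': 1, 'z': 5, 'q': 10}
del 'd' → {'u': 4, 'a': 6, 't': 1, 'z': 5, 'q': 10}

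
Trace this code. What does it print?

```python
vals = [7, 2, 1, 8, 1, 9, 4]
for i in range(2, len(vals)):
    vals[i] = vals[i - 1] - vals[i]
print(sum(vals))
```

i=2: vals[2] = 2-1 = 1 → [7, 2, 1, 8, 1, 9, 4]
i=3: vals[3] = 1-8 = -7 → [7, 2, 1, -7, 1, 9, 4]
i=4: vals[4] = (-7)-1 = -8 → [7, 2, 1, -7, -8, 9, 4]
i=5: vals[5] = (-8)-9 = -17 → [7, 2, 1, -7, -8, -17, 4]
i=6: vals[6] = (-17)-4 = -21 → [7, 2, 1, -7, -8, -17, -21]
sum = -43

-43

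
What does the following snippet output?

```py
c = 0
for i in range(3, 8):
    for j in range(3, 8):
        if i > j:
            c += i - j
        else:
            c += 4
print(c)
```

i=3,j=3: not 3>3, c = 0+4 = 4
i=3,j=4: not 3>4, c = 4+4 = 8
i=3,j=5: not 3>5, c = 8+4 = 12
i=3,j=6: not 3>6, c = 12+4 = 16
i=3,j=7: not 3>7, c = 16+4 = 20
i=4,j=3: 4>3, c = 20+1 = 21
i=4,j=4: not 4>4, c = 21+4 = 25
i=4,j=5: not 4>5, c = 25+4 = 29
i=4,j=6: not 4>6, c = 29+4 = 33
i=4,j=7: not 4>7, c = 33+4 = 37
i=5,j=3: 5>3, c = 37+2 = 39
i=5,j=4: 5>4, c = 39+1 = 40
i=5,j=5: not 5>5, c = 40+4 = 44
i=5,j=6: not 5>6, c = 44+4 = 48
i=5,j=7: not 5>7, c = 48+4 = 52
i=6,j=3: 6>3, c = 52+3 = 55
i=6,j=4: 6>4, c = 55+2 = 57
i=6,j=5: 6>5, c = 57+1 = 58
i=6,j=6: not 6>6, c = 58+4 = 62
i=6,j=7: not 6>7, c = 62+4 = 66
i=7,j=3: 7>3, c = 66+4 = 70
i=7,j=4: 7>4, c = 70+3 = 73
i=7,j=5: 7>5, c = 73+2 = 75
i=7,j=6: 7>6, c = 75+1 = 76
i=7,j=7: not 7>7, c = 76+4 = 80

80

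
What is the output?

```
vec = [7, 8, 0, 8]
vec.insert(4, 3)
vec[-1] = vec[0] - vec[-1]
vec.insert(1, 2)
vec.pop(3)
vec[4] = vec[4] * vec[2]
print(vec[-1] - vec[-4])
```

30

insert 3 at 4 → [7, 8, 0, 8, 3]
vec[-1] = vec[0]-vec[-1] = 7-3 = 4 → [7, 8, 0, 8, 4]
insert 2 at 1 → [7, 2, 8, 0, 8, 4]
pop(3) removes 0 → [7, 2, 8, 8, 4]
vec[4] = vec[4]*vec[2] = 4*8 = 32 → [7, 2, 8, 8, 32]
vec[-1]-vec[-4] = 32-2 = 30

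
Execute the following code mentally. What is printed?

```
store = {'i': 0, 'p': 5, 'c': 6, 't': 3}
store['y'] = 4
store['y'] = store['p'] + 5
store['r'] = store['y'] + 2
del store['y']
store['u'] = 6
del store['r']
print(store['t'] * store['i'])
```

store['y'] = 4 → {'i': 0, 'p': 5, 'c': 6, 't': 3, 'y': 4}
store['y'] = store['p']+5 = 10 → {'i': 0, 'p': 5, 'c': 6, 't': 3, 'y': 10}
store['r'] = store['y']+2 = 12 → {'i': 0, 'p': 5, 'c': 6, 't': 3, 'y': 10, 'r': 12}
del 'y' → {'i': 0, 'p': 5, 'c': 6, 't': 3, 'r': 12}
store['u'] = 6 → {'i': 0, 'p': 5, 'c': 6, 't': 3, 'r': 12, 'u': 6}
del 'r' → {'i': 0, 'p': 5, 'c': 6, 't': 3, 'u': 6}
store['t']*store['i'] = 3*0 = 0

0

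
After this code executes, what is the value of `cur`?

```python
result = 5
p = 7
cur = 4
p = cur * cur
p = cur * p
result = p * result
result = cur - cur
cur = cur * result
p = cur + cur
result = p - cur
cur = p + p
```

p = 4*4 = 16
p = 4*16 = 64
result = 64*5 = 320
result = 4-4 = 0
cur = 4*0 = 0
p = 0+0 = 0
result = 0-0 = 0
cur = 0+0 = 0

0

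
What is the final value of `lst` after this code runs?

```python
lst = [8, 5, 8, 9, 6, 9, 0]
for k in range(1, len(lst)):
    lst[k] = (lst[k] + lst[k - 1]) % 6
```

k=1: lst[1] = (5+8)%6 = 1 → [8, 1, 8, 9, 6, 9, 0]
k=2: lst[2] = (8+1)%6 = 3 → [8, 1, 3, 9, 6, 9, 0]
k=3: lst[3] = (9+3)%6 = 0 → [8, 1, 3, 0, 6, 9, 0]
k=4: lst[4] = (6+0)%6 = 0 → [8, 1, 3, 0, 0, 9, 0]
k=5: lst[5] = (9+0)%6 = 3 → [8, 1, 3, 0, 0, 3, 0]
k=6: lst[6] = (0+3)%6 = 3 → [8, 1, 3, 0, 0, 3, 3]

[8, 1, 3, 0, 0, 3, 3]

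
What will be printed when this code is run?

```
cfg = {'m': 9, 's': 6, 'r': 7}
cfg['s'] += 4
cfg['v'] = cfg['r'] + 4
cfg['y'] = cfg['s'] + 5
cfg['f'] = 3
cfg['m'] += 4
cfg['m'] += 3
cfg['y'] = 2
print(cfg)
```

{'m': 16, 's': 10, 'r': 7, 'v': 11, 'y': 2, 'f': 3}

cfg['s'] = 6+4 = 10 → {'m': 9, 's': 10, 'r': 7}
cfg['v'] = cfg['r']+4 = 11 → {'m': 9, 's': 10, 'r': 7, 'v': 11}
cfg['y'] = cfg['s']+5 = 15 → {'m': 9, 's': 10, 'r': 7, 'v': 11, 'y': 15}
cfg['f'] = 3 → {'m': 9, 's': 10, 'r': 7, 'v': 11, 'y': 15, 'f': 3}
cfg['m'] = 9+4 = 13 → {'m': 13, 's': 10, 'r': 7, 'v': 11, 'y': 15, 'f': 3}
cfg['m'] = 13+3 = 16 → {'m': 16, 's': 10, 'r': 7, 'v': 11, 'y': 15, 'f': 3}
cfg['y'] = 2 → {'m': 16, 's': 10, 'r': 7, 'v': 11, 'y': 2, 'f': 3}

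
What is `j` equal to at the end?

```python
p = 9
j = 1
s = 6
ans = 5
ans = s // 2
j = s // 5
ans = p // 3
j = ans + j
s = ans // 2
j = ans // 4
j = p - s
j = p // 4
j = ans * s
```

3

ans = 6//2 = 3
j = 6//5 = 1
ans = 9//3 = 3
j = 3+1 = 4
s = 3//2 = 1
j = 3//4 = 0
j = 9-1 = 8
j = 9//4 = 2
j = 3*1 = 3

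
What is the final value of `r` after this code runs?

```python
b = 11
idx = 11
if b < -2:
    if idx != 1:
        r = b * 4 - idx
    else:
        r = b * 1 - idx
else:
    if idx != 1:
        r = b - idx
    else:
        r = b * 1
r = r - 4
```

-4

b=11, idx=11
b < -2 is False; idx != 1 is True
→ r = b - idx = 0
r = 0-4 = -4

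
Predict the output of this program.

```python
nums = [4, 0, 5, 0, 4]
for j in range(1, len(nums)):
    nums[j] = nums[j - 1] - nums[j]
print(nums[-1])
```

-5

j=1: nums[1] = 4-0 = 4 → [4, 4, 5, 0, 4]
j=2: nums[2] = 4-5 = -1 → [4, 4, -1, 0, 4]
j=3: nums[3] = (-1)-0 = -1 → [4, 4, -1, -1, 4]
j=4: nums[4] = (-1)-4 = -5 → [4, 4, -1, -1, -5]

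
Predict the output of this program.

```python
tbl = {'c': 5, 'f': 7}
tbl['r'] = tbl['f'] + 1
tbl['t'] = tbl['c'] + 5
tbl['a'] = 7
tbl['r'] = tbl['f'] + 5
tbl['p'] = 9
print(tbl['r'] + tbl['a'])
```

tbl['r'] = tbl['f']+1 = 8 → {'c': 5, 'f': 7, 'r': 8}
tbl['t'] = tbl['c']+5 = 10 → {'c': 5, 'f': 7, 'r': 8, 't': 10}
tbl['a'] = 7 → {'c': 5, 'f': 7, 'r': 8, 't': 10, 'a': 7}
tbl['r'] = tbl['f']+5 = 12 → {'c': 5, 'f': 7, 'r': 12, 't': 10, 'a': 7}
tbl['p'] = 9 → {'c': 5, 'f': 7, 'r': 12, 't': 10, 'a': 7, 'p': 9}
tbl['r']+tbl['a'] = 12+7 = 19

19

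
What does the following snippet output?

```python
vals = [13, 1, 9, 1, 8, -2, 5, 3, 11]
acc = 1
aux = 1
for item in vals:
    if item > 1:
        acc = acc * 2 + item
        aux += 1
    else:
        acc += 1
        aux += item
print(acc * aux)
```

item=13: >1, acc = 1*2+13 = 15; aux=2
item=1: not >1, acc = 15+1 = 16; aux=3
item=9: >1, acc = 16*2+9 = 41; aux=4
item=1: not >1, acc = 41+1 = 42; aux=5
item=8: >1, acc = 42*2+8 = 92; aux=6
item=-2: not >1, acc = 92+1 = 93; aux=4
item=5: >1, acc = 93*2+5 = 191; aux=5
item=3: >1, acc = 191*2+3 = 385; aux=6
item=11: >1, acc = 385*2+11 = 781; aux=7
acc*aux = 781*7 = 5467

5467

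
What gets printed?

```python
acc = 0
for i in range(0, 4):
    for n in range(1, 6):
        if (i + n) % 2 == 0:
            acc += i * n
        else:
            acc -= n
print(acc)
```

18

i=0,n=1: odd sum, acc = 0-1 = -1
i=0,n=2: even sum, acc = (-1)+0 = -1
i=0,n=3: odd sum, acc = (-1)-3 = -4
i=0,n=4: even sum, acc = (-4)+0 = -4
i=0,n=5: odd sum, acc = (-4)-5 = -9
i=1,n=1: even sum, acc = (-9)+1 = -8
i=1,n=2: odd sum, acc = (-8)-2 = -10
i=1,n=3: even sum, acc = (-10)+3 = -7
i=1,n=4: odd sum, acc = (-7)-4 = -11
i=1,n=5: even sum, acc = (-11)+5 = -6
i=2,n=1: odd sum, acc = (-6)-1 = -7
i=2,n=2: even sum, acc = (-7)+4 = -3
i=2,n=3: odd sum, acc = (-3)-3 = -6
i=2,n=4: even sum, acc = (-6)+8 = 2
i=2,n=5: odd sum, acc = 2-5 = -3
i=3,n=1: even sum, acc = (-3)+3 = 0
i=3,n=2: odd sum, acc = 0-2 = -2
i=3,n=3: even sum, acc = (-2)+9 = 7
i=3,n=4: odd sum, acc = 7-4 = 3
i=3,n=5: even sum, acc = 3+15 = 18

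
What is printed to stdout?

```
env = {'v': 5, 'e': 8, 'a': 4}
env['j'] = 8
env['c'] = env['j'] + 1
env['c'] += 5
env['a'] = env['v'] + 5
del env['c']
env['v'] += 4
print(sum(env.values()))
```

env['j'] = 8 → {'v': 5, 'e': 8, 'a': 4, 'j': 8}
env['c'] = env['j']+1 = 9 → {'v': 5, 'e': 8, 'a': 4, 'j': 8, 'c': 9}
env['c'] = 9+5 = 14 → {'v': 5, 'e': 8, 'a': 4, 'j': 8, 'c': 14}
env['a'] = env['v']+5 = 10 → {'v': 5, 'e': 8, 'a': 10, 'j': 8, 'c': 14}
del 'c' → {'v': 5, 'e': 8, 'a': 10, 'j': 8}
env['v'] = 5+4 = 9 → {'v': 9, 'e': 8, 'a': 10, 'j': 8}
sum of values = 35

35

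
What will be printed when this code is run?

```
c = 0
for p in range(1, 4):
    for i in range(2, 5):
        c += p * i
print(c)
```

p=1,i=2: c = 0+2 = 2
p=1,i=3: c = 2+3 = 5
p=1,i=4: c = 5+4 = 9
p=2,i=2: c = 9+4 = 13
p=2,i=3: c = 13+6 = 19
p=2,i=4: c = 19+8 = 27
p=3,i=2: c = 27+6 = 33
p=3,i=3: c = 33+9 = 42
p=3,i=4: c = 42+12 = 54

54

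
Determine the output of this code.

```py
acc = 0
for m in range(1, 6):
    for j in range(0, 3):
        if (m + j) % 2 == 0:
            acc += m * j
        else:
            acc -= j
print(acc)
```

13

m=1,j=0: odd sum, acc = 0-0 = 0
m=1,j=1: even sum, acc = 0+1 = 1
m=1,j=2: odd sum, acc = 1-2 = -1
m=2,j=0: even sum, acc = (-1)+0 = -1
m=2,j=1: odd sum, acc = (-1)-1 = -2
m=2,j=2: even sum, acc = (-2)+4 = 2
m=3,j=0: odd sum, acc = 2-0 = 2
m=3,j=1: even sum, acc = 2+3 = 5
m=3,j=2: odd sum, acc = 5-2 = 3
m=4,j=0: even sum, acc = 3+0 = 3
m=4,j=1: odd sum, acc = 3-1 = 2
m=4,j=2: even sum, acc = 2+8 = 10
m=5,j=0: odd sum, acc = 10-0 = 10
m=5,j=1: even sum, acc = 10+5 = 15
m=5,j=2: odd sum, acc = 15-2 = 13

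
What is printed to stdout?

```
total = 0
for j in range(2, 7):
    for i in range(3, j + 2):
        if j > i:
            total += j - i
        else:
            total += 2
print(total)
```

j=2,i=3: not 2>3, total = 0+2 = 2
j=3,i=3: not 3>3, total = 2+2 = 4
j=3,i=4: not 3>4, total = 4+2 = 6
j=4,i=3: 4>3, total = 6+1 = 7
j=4,i=4: not 4>4, total = 7+2 = 9
j=4,i=5: not 4>5, total = 9+2 = 11
j=5,i=3: 5>3, total = 11+2 = 13
j=5,i=4: 5>4, total = 13+1 = 14
j=5,i=5: not 5>5, total = 14+2 = 16
j=5,i=6: not 5>6, total = 16+2 = 18
j=6,i=3: 6>3, total = 18+3 = 21
j=6,i=4: 6>4, total = 21+2 = 23
j=6,i=5: 6>5, total = 23+1 = 24
j=6,i=6: not 6>6, total = 24+2 = 26
j=6,i=7: not 6>7, total = 26+2 = 28

28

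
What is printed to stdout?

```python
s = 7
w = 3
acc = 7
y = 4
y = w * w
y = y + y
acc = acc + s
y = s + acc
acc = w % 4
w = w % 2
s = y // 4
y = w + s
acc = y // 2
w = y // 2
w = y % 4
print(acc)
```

3

y = 3*3 = 9
y = 9+9 = 18
acc = 7+7 = 14
y = 7+14 = 21
acc = 3%4 = 3
w = 3%2 = 1
s = 21//4 = 5
y = 1+5 = 6
acc = 6//2 = 3
w = 6//2 = 3
w = 6%4 = 2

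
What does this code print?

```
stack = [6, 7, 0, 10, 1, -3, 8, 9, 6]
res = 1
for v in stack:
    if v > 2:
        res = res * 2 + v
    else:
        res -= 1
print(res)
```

v=6: >2, res = 1*2+6 = 8
v=7: >2, res = 8*2+7 = 23
v=0: not >2, res = 23-1 = 22
v=10: >2, res = 22*2+10 = 54
v=1: not >2, res = 54-1 = 53
v=-3: not >2, res = 53-1 = 52
v=8: >2, res = 52*2+8 = 112
v=9: >2, res = 112*2+9 = 233
v=6: >2, res = 233*2+6 = 472

472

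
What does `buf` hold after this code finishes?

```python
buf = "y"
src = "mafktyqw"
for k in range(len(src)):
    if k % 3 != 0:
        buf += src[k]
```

k=0: skip
k=1: add 'a' → 'ya'
k=2: add 'f' → 'yaf'
k=3: skip
k=4: add 't' → 'yaft'
k=5: add 'y' → 'yafty'
k=6: skip
k=7: add 'w' → 'yaftyw'

'yaftyw'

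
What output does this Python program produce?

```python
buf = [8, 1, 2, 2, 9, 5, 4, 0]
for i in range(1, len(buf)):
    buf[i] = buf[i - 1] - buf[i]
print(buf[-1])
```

i=1: buf[1] = 8-1 = 7 → [8, 7, 2, 2, 9, 5, 4, 0]
i=2: buf[2] = 7-2 = 5 → [8, 7, 5, 2, 9, 5, 4, 0]
i=3: buf[3] = 5-2 = 3 → [8, 7, 5, 3, 9, 5, 4, 0]
i=4: buf[4] = 3-9 = -6 → [8, 7, 5, 3, -6, 5, 4, 0]
i=5: buf[5] = (-6)-5 = -11 → [8, 7, 5, 3, -6, -11, 4, 0]
i=6: buf[6] = (-11)-4 = -15 → [8, 7, 5, 3, -6, -11, -15, 0]
i=7: buf[7] = (-15)-0 = -15 → [8, 7, 5, 3, -6, -11, -15, -15]

-15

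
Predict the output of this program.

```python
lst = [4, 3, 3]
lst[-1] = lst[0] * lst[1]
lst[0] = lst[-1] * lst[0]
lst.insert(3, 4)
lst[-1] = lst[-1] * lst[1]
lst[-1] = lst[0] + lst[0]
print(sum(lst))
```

lst[-1] = lst[0]*lst[1] = 4*3 = 12 → [4, 3, 12]
lst[0] = lst[-1]*lst[0] = 12*4 = 48 → [48, 3, 12]
insert 4 at 3 → [48, 3, 12, 4]
lst[-1] = lst[-1]*lst[1] = 4*3 = 12 → [48, 3, 12, 12]
lst[-1] = lst[0]+lst[0] = 48+48 = 96 → [48, 3, 12, 96]
sum = 159

159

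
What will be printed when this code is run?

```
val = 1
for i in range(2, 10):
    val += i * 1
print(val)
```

i=2: val = 1+2*1 = 3
i=3: val = 3+3*1 = 6
i=4: val = 6+4*1 = 10
i=5: val = 10+5*1 = 15
i=6: val = 15+6*1 = 21
i=7: val = 21+7*1 = 28
i=8: val = 28+8*1 = 36
i=9: val = 36+9*1 = 45

45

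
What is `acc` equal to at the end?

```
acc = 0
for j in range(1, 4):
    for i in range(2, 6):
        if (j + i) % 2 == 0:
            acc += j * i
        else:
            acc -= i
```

24

j=1,i=2: odd sum, acc = 0-2 = -2
j=1,i=3: even sum, acc = (-2)+3 = 1
j=1,i=4: odd sum, acc = 1-4 = -3
j=1,i=5: even sum, acc = (-3)+5 = 2
j=2,i=2: even sum, acc = 2+4 = 6
j=2,i=3: odd sum, acc = 6-3 = 3
j=2,i=4: even sum, acc = 3+8 = 11
j=2,i=5: odd sum, acc = 11-5 = 6
j=3,i=2: odd sum, acc = 6-2 = 4
j=3,i=3: even sum, acc = 4+9 = 13
j=3,i=4: odd sum, acc = 13-4 = 9
j=3,i=5: even sum, acc = 9+15 = 24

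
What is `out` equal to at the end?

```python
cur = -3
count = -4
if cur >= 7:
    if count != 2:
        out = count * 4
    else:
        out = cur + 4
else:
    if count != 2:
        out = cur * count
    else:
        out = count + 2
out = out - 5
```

7

cur=-3, count=-4
cur >= 7 is False; count != 2 is True
→ out = cur * count = 12
out = 12-5 = 7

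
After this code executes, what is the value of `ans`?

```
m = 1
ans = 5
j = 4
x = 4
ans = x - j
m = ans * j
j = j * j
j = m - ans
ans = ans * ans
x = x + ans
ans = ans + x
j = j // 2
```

4

ans = 4-4 = 0
m = 0*4 = 0
j = 4*4 = 16
j = 0-0 = 0
ans = 0*0 = 0
x = 4+0 = 4
ans = 0+4 = 4
j = 0//2 = 0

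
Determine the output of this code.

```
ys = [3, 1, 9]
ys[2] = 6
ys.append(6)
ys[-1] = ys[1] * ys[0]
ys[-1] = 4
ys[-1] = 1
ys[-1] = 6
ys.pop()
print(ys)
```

[3, 1, 6]

ys[2] = 6 → [3, 1, 6]
append 6 → [3, 1, 6, 6]
ys[-1] = ys[1]*ys[0] = 1*3 = 3 → [3, 1, 6, 3]
ys[-1] = 4 → [3, 1, 6, 4]
ys[-1] = 1 → [3, 1, 6, 1]
ys[-1] = 6 → [3, 1, 6, 6]
pop() removes 6 → [3, 1, 6]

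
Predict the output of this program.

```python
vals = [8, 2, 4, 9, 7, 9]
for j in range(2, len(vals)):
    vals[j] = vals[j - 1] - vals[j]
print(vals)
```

j=2: vals[2] = 2-4 = -2 → [8, 2, -2, 9, 7, 9]
j=3: vals[3] = (-2)-9 = -11 → [8, 2, -2, -11, 7, 9]
j=4: vals[4] = (-11)-7 = -18 → [8, 2, -2, -11, -18, 9]
j=5: vals[5] = (-18)-9 = -27 → [8, 2, -2, -11, -18, -27]

[8, 2, -2, -11, -18, -27]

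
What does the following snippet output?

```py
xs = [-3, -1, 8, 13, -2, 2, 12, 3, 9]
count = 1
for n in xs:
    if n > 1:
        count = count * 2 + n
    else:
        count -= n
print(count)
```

n=-3: not >1, count = 1-(-3) = 4
n=-1: not >1, count = 4-(-1) = 5
n=8: >1, count = 5*2+8 = 18
n=13: >1, count = 18*2+13 = 49
n=-2: not >1, count = 49-(-2) = 51
n=2: >1, count = 51*2+2 = 104
n=12: >1, count = 104*2+12 = 220
n=3: >1, count = 220*2+3 = 443
n=9: >1, count = 443*2+9 = 895

895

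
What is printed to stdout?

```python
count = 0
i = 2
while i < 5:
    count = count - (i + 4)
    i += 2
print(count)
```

i=2: count = 0-6 = -6
i=4: count = (-6)-8 = -14

-14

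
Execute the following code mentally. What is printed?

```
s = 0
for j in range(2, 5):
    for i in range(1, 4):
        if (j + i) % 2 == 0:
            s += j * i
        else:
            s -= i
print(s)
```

j=2,i=1: odd sum, s = 0-1 = -1
j=2,i=2: even sum, s = (-1)+4 = 3
j=2,i=3: odd sum, s = 3-3 = 0
j=3,i=1: even sum, s = 0+3 = 3
j=3,i=2: odd sum, s = 3-2 = 1
j=3,i=3: even sum, s = 1+9 = 10
j=4,i=1: odd sum, s = 10-1 = 9
j=4,i=2: even sum, s = 9+8 = 17
j=4,i=3: odd sum, s = 17-3 = 14

14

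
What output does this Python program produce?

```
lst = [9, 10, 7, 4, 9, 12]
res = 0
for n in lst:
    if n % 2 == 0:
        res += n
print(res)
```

26

n=9: not even
n=10: even, res = 0+10 = 10
n=7: not even
n=4: even, res = 10+4 = 14
n=9: not even
n=12: even, res = 14+12 = 26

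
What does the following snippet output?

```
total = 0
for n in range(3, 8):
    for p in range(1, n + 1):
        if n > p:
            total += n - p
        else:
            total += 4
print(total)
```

n=3,p=1: 3>1, total = 0+2 = 2
n=3,p=2: 3>2, total = 2+1 = 3
n=3,p=3: not 3>3, total = 3+4 = 7
n=4,p=1: 4>1, total = 7+3 = 10
n=4,p=2: 4>2, total = 10+2 = 12
n=4,p=3: 4>3, total = 12+1 = 13
n=4,p=4: not 4>4, total = 13+4 = 17
n=5,p=1: 5>1, total = 17+4 = 21
n=5,p=2: 5>2, total = 21+3 = 24
n=5,p=3: 5>3, total = 24+2 = 26
n=5,p=4: 5>4, total = 26+1 = 27
n=5,p=5: not 5>5, total = 27+4 = 31
n=6,p=1: 6>1, total = 31+5 = 36
n=6,p=2: 6>2, total = 36+4 = 40
n=6,p=3: 6>3, total = 40+3 = 43
n=6,p=4: 6>4, total = 43+2 = 45
n=6,p=5: 6>5, total = 45+1 = 46
n=6,p=6: not 6>6, total = 46+4 = 50
n=7,p=1: 7>1, total = 50+6 = 56
n=7,p=2: 7>2, total = 56+5 = 61
n=7,p=3: 7>3, total = 61+4 = 65
n=7,p=4: 7>4, total = 65+3 = 68
n=7,p=5: 7>5, total = 68+2 = 70
n=7,p=6: 7>6, total = 70+1 = 71
n=7,p=7: not 7>7, total = 71+4 = 75

75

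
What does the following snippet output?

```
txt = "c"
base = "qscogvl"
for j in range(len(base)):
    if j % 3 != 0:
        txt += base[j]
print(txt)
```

cscgv

j=0: skip
j=1: add 's' → 'cs'
j=2: add 'c' → 'csc'
j=3: skip
j=4: add 'g' → 'cscg'
j=5: add 'v' → 'cscgv'
j=6: skip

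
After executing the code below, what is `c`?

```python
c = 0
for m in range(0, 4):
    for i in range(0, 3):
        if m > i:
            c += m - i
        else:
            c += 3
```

28

m=0,i=0: not 0>0, c = 0+3 = 3
m=0,i=1: not 0>1, c = 3+3 = 6
m=0,i=2: not 0>2, c = 6+3 = 9
m=1,i=0: 1>0, c = 9+1 = 10
m=1,i=1: not 1>1, c = 10+3 = 13
m=1,i=2: not 1>2, c = 13+3 = 16
m=2,i=0: 2>0, c = 16+2 = 18
m=2,i=1: 2>1, c = 18+1 = 19
m=2,i=2: not 2>2, c = 19+3 = 22
m=3,i=0: 3>0, c = 22+3 = 25
m=3,i=1: 3>1, c = 25+2 = 27
m=3,i=2: 3>2, c = 27+1 = 28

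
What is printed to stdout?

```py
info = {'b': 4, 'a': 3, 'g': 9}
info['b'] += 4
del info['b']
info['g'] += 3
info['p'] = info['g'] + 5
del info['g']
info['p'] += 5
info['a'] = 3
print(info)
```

info['b'] = 4+4 = 8 → {'b': 8, 'a': 3, 'g': 9}
del 'b' → {'a': 3, 'g': 9}
info['g'] = 9+3 = 12 → {'a': 3, 'g': 12}
info['p'] = info['g']+5 = 17 → {'a': 3, 'g': 12, 'p': 17}
del 'g' → {'a': 3, 'p': 17}
info['p'] = 17+5 = 22 → {'a': 3, 'p': 22}
info['a'] = 3 → {'a': 3, 'p': 22}

{'a': 3, 'p': 22}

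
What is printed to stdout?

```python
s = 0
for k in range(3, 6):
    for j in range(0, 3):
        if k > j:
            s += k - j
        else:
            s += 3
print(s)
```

27

k=3,j=0: 3>0, s = 0+3 = 3
k=3,j=1: 3>1, s = 3+2 = 5
k=3,j=2: 3>2, s = 5+1 = 6
k=4,j=0: 4>0, s = 6+4 = 10
k=4,j=1: 4>1, s = 10+3 = 13
k=4,j=2: 4>2, s = 13+2 = 15
k=5,j=0: 5>0, s = 15+5 = 20
k=5,j=1: 5>1, s = 20+4 = 24
k=5,j=2: 5>2, s = 24+3 = 27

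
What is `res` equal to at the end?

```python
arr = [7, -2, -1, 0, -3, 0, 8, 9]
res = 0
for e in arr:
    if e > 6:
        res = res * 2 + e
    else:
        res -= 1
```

e=7: >6, res = 0*2+7 = 7
e=-2: not >6, res = 7-1 = 6
e=-1: not >6, res = 6-1 = 5
e=0: not >6, res = 5-1 = 4
e=-3: not >6, res = 4-1 = 3
e=0: not >6, res = 3-1 = 2
e=8: >6, res = 2*2+8 = 12
e=9: >6, res = 12*2+9 = 33

33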